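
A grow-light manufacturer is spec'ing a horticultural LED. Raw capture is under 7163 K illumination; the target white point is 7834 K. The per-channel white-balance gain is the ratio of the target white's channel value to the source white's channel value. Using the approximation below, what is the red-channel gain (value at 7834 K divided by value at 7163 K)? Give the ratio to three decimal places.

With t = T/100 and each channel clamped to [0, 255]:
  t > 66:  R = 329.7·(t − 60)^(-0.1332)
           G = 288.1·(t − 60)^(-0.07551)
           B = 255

0.941

At 7163 K (t = 71.63):
  R = 329.7·(71.63 − 60)^(-0.1332) = 329.7·11.63^(-0.1332) = 329.7·0.72122 = 237.785.
At 7834 K (t = 78.34):
  R = 329.7·(78.34 − 60)^(-0.1332) = 329.7·18.34^(-0.1332) = 329.7·0.67876 = 223.787.
Gain = 223.787 / 237.785 = 0.9411 → 0.941.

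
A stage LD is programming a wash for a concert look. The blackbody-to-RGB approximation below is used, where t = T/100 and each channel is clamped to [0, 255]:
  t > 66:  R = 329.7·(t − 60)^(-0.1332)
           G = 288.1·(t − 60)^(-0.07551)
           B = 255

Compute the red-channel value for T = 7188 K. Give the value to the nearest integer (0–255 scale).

237

t = 7188/100 = 71.88; the t > 66 branch applies.
R = 329.7·(71.88 − 60)^(-0.1332) = 329.7·11.88^(-0.1332) = 329.7·0.71917 = 237.112.
Rounded: 237.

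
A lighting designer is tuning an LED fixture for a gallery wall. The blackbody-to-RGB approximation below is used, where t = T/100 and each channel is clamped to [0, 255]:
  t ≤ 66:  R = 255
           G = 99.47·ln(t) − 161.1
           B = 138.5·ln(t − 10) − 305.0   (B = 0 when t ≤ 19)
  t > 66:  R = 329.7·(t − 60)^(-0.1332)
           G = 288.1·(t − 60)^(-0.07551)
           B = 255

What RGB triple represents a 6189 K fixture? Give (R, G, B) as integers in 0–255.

t = 6189/100 = 61.89; the t ≤ 66 branch applies.
R = 255 by definition for t ≤ 66.
G = 99.47·ln 61.89 − 161.1 = 99.47·4.1254 − 161.1 = 249.249.
B = 138.5·ln(61.89 − 10) − 305.0 = 138.5·ln 51.89 − 305.0 = 138.5·3.9491 − 305.0 = 241.954.
Rounded: (255, 249, 242).

(255, 249, 242)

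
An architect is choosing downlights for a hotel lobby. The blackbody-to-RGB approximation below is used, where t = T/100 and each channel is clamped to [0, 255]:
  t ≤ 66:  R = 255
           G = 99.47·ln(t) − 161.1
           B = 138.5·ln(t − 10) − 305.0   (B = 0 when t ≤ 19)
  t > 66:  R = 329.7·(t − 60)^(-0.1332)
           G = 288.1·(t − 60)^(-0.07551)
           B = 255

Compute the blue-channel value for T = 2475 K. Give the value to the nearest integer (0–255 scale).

68

t = 2475/100 = 24.75; the t ≤ 66 branch applies.
B = 138.5·ln(24.75 − 10) − 305.0 = 138.5·ln 14.75 − 305.0 = 138.5·2.6912 − 305.0 = 67.737.
Rounded: 68.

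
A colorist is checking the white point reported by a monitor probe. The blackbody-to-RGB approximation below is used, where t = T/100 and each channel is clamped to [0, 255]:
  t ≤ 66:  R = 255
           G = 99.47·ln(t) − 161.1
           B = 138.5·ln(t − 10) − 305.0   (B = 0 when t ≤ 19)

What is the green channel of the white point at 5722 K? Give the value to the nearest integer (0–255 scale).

241

t = 5722/100 = 57.22; the t ≤ 66 branch applies.
G = 99.47·ln 57.22 − 161.1 = 99.47·4.0469 − 161.1 = 241.445.
Rounded: 241.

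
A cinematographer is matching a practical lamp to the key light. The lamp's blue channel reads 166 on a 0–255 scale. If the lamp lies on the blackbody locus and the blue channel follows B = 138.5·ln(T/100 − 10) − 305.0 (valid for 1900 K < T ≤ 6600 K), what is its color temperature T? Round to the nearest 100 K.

4000 K

ln(t − 10) = (166 + 305.0) / 138.5 = 3.4007.
t − 10 = e^3.4007 = 29.986, so t = 39.986.
T = 100·t = 3999 K → 4000 K to the nearest 100 K.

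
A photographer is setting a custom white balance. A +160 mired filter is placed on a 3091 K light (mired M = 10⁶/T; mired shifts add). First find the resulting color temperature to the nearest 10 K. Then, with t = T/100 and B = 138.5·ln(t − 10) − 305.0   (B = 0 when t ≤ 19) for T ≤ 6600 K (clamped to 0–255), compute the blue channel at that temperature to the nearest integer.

23

M_in = 10⁶/3091 = 323.52; M_out = 323.52 + (+160) = 483.52.
T_out = 10⁶/483.52 = 2068.2 K → 2070 K; t = 20.7.
B = 138.5·ln(20.7 − 10) − 305.0 = 138.5·ln 10.7 − 305.0 = 138.5·2.3702 − 305.0 = 23.279.
Rounded: 23.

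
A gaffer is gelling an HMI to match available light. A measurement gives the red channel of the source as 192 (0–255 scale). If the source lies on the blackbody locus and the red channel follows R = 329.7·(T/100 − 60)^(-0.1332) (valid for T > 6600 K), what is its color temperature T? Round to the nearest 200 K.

11800 K

(t − 60)^(-0.1332) = 192/329.7 = 0.58235.
t − 60 = 0.58235^(1/-0.1332) = 0.58235^(-7.508) = 57.929, so t = 117.929.
T = 100·t = 11793 K → 11800 K to the nearest 200 K.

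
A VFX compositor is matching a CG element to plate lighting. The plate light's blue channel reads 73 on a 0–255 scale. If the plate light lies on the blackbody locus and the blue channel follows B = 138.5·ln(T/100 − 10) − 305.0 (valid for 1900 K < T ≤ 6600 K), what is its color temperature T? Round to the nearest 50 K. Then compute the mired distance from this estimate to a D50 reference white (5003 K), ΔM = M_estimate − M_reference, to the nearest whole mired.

ln(t − 10) = (73 + 305.0) / 138.5 = 2.7292.
t − 10 = e^2.7292 = 15.321, so t = 25.321.
T = 100·t = 2532 K → 2550 K to the nearest 50 K.
M_estimate = 10⁶/2550 = 392.16; M_reference = 10⁶/5003 = 199.88.
ΔM = 392.16 − 199.88 = 192.28 → +192 mireds.

+192 mireds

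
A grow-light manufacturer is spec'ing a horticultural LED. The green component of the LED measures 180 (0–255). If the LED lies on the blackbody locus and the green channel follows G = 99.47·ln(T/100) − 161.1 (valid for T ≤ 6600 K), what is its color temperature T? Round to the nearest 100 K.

3100 K

ln t = (180 + 161.1) / 99.47 = 3.4292.
t = e^3.4292 = 30.851.
T = 100·t = 3085 K → 3100 K to the nearest 100 K.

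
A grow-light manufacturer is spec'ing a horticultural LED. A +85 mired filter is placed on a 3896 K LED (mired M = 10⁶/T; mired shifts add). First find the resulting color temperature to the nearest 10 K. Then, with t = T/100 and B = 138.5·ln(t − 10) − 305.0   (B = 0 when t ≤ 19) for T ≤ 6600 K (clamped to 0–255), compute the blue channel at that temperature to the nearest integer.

105

M_in = 10⁶/3896 = 256.67; M_out = 256.67 + (+85) = 341.67.
T_out = 10⁶/341.67 = 2926.8 K → 2930 K; t = 29.3.
B = 138.5·ln(29.3 − 10) − 305.0 = 138.5·ln 19.3 − 305.0 = 138.5·2.9601 − 305.0 = 104.975.
Rounded: 105.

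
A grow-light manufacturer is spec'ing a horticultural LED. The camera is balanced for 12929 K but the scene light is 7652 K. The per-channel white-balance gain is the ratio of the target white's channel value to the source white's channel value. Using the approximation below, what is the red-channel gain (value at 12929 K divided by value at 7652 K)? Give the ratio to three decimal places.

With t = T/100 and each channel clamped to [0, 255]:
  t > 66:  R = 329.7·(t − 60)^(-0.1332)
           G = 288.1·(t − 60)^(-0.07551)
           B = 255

At 7652 K (t = 76.52):
  R = 329.7·(76.52 − 60)^(-0.1332) = 329.7·16.52^(-0.1332) = 329.7·0.68827 = 226.924.
At 12929 K (t = 129.29):
  R = 329.7·(129.29 − 60)^(-0.1332) = 329.7·69.29^(-0.1332) = 329.7·0.56862 = 187.474.
Gain = 187.474 / 226.924 = 0.8262 → 0.826.

0.826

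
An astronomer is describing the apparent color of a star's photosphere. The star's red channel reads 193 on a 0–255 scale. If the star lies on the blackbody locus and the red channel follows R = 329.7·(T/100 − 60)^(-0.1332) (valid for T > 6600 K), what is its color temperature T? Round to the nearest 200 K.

11600 K

(t − 60)^(-0.1332) = 193/329.7 = 0.58538.
t − 60 = 0.58538^(1/-0.1332) = 0.58538^(-7.508) = 55.713, so t = 115.713.
T = 100·t = 11571 K → 11600 K to the nearest 200 K.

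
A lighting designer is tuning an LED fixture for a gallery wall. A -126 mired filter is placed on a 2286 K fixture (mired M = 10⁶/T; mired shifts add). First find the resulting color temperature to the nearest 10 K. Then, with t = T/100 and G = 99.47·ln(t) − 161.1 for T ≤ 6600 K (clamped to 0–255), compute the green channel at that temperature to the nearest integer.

184

M_in = 10⁶/2286 = 437.45; M_out = 437.45 + (-126) = 311.45.
T_out = 10⁶/311.45 = 3210.8 K → 3210 K; t = 32.1.
G = 99.47·ln 32.1 − 161.1 = 99.47·3.4689 − 161.1 = 183.947.
Rounded: 184.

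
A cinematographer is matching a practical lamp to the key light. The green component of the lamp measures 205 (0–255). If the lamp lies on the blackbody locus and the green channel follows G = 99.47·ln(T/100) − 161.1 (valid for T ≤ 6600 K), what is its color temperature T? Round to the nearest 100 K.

ln t = (205 + 161.1) / 99.47 = 3.6805.
t = e^3.6805 = 39.666.
T = 100·t = 3967 K → 4000 K to the nearest 100 K.

4000 K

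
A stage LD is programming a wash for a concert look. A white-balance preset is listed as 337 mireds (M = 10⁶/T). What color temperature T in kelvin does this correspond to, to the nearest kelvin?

2967 K

T = 10⁶ / 337 = 2967.36 K → 2967 K.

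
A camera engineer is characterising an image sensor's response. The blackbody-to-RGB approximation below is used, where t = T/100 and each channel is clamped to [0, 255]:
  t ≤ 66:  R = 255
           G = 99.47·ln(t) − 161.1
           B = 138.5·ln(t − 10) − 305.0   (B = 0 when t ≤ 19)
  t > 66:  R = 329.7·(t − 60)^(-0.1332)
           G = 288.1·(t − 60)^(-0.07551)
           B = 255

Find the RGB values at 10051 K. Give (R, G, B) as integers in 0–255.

(201, 218, 255)

t = 10051/100 = 100.51; the t > 66 branch applies.
R = 329.7·(100.51 − 60)^(-0.1332) = 329.7·40.51^(-0.1332) = 329.7·0.61076 = 201.369.
G = 288.1·(100.51 − 60)^(-0.07551) = 288.1·40.51^(-0.07551) = 288.1·0.75616 = 217.849.
B = 255 by definition for t > 66.
Rounded: (201, 218, 255).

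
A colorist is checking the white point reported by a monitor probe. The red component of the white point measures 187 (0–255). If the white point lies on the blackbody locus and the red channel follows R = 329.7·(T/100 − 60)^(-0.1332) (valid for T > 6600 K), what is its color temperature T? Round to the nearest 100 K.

13100 K

(t − 60)^(-0.1332) = 187/329.7 = 0.56718.
t − 60 = 0.56718^(1/-0.1332) = 0.56718^(-7.508) = 70.620, so t = 130.620.
T = 100·t = 13062 K → 13100 K to the nearest 100 K.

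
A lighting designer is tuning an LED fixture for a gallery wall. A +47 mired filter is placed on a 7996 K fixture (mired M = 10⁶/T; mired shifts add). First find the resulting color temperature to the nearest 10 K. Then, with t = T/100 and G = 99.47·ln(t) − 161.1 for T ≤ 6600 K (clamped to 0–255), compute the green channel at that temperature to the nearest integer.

243

M_in = 10⁶/7996 = 125.06; M_out = 125.06 + (+47) = 172.06.
T_out = 10⁶/172.06 = 5811.8 K → 5810 K; t = 58.1.
G = 99.47·ln 58.1 − 161.1 = 99.47·4.0622 − 161.1 = 242.964.
Rounded: 243.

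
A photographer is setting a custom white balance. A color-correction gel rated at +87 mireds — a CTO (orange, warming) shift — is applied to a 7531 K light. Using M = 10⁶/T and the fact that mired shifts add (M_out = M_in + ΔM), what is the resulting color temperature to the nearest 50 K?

4550 K

M_in = 10⁶/7531 = 132.78 mireds.
M_out = 132.78 + (+87) = 219.78 mireds.
T_out = 10⁶/219.78 = 4549.9 K → 4550 K.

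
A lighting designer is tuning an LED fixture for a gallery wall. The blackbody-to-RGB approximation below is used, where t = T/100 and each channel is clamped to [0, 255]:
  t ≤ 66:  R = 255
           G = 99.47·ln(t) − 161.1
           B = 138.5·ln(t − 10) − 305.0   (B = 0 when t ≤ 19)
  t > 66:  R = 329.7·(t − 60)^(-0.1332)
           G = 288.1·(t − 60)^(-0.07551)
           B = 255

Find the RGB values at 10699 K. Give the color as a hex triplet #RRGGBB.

t = 10699/100 = 106.99; the t > 66 branch applies.
R = 329.7·(106.99 − 60)^(-0.1332) = 329.7·46.99^(-0.1332) = 329.7·0.59881 = 197.428.
G = 288.1·(106.99 − 60)^(-0.07551) = 288.1·46.99^(-0.07551) = 288.1·0.74773 = 215.422.
B = 255 by definition for t > 66.
Rounded: (197, 215, 255).
In hex: #C5D7FF.

#C5D7FF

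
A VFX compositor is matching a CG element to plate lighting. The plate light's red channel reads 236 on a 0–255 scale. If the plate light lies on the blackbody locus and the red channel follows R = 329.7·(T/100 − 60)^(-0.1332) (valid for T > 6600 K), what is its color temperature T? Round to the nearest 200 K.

7200 K

(t − 60)^(-0.1332) = 236/329.7 = 0.71580.
t − 60 = 0.71580^(1/-0.1332) = 0.71580^(-7.508) = 12.307, so t = 72.307.
T = 100·t = 7231 K → 7200 K to the nearest 200 K.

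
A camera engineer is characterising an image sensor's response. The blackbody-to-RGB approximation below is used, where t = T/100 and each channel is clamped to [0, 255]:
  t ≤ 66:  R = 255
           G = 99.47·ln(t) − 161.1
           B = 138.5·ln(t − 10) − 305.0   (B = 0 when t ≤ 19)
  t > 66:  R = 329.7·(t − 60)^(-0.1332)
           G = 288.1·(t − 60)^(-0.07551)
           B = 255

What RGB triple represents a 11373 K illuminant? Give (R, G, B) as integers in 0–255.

t = 11373/100 = 113.73; the t > 66 branch applies.
R = 329.7·(113.73 − 60)^(-0.1332) = 329.7·53.73^(-0.1332) = 329.7·0.58821 = 193.934.
G = 288.1·(113.73 − 60)^(-0.07551) = 288.1·53.73^(-0.07551) = 288.1·0.74020 = 213.253.
B = 255 by definition for t > 66.
Rounded: (194, 213, 255).

(194, 213, 255)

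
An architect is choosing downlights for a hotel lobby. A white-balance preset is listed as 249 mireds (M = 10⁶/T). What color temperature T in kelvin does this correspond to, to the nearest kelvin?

4016 K

T = 10⁶ / 249 = 4016.06 K → 4016 K.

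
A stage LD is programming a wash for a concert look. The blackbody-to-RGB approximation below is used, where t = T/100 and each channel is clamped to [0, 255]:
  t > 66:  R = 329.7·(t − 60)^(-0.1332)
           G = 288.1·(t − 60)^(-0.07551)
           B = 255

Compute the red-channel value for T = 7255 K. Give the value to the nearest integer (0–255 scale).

t = 7255/100 = 72.55; the t > 66 branch applies.
R = 329.7·(72.55 − 60)^(-0.1332) = 329.7·12.55^(-0.1332) = 329.7·0.71394 = 235.385.
Rounded: 235.

235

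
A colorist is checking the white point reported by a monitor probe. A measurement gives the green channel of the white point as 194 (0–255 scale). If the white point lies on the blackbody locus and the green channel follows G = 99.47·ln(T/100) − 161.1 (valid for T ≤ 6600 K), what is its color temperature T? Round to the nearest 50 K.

3550 K

ln t = (194 + 161.1) / 99.47 = 3.5699.
t = e^3.5699 = 35.514.
T = 100·t = 3551 K → 3550 K to the nearest 50 K.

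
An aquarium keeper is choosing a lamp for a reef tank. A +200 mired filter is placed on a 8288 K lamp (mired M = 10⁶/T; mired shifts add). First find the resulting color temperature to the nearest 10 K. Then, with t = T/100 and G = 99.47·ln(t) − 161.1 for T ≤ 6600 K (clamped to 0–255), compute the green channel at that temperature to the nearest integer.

M_in = 10⁶/8288 = 120.66; M_out = 120.66 + (+200) = 320.66.
T_out = 10⁶/320.66 = 3118.6 K → 3120 K; t = 31.2.
G = 99.47·ln 31.2 − 161.1 = 99.47·3.4404 − 161.1 = 181.118.
Rounded: 181.

181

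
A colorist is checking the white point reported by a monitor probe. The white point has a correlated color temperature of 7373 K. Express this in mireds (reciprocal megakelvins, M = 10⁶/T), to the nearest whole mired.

M = 10⁶ / 7373 = 135.630 → 136 mireds.

136 mireds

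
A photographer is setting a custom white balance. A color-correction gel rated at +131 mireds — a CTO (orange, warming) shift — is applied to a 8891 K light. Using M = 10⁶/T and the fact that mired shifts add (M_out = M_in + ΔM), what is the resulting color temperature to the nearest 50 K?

4100 K

M_in = 10⁶/8891 = 112.47 mireds.
M_out = 112.47 + (+131) = 243.47 mireds.
T_out = 10⁶/243.47 = 4107.2 K → 4100 K.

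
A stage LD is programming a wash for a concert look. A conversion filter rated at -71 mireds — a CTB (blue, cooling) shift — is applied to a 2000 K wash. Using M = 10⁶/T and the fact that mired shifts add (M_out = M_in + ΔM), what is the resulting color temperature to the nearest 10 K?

M_in = 10⁶/2000 = 500.00 mireds.
M_out = 500.00 + (-71) = 429.00 mireds.
T_out = 10⁶/429.00 = 2331.0 K → 2330 K.

2330 K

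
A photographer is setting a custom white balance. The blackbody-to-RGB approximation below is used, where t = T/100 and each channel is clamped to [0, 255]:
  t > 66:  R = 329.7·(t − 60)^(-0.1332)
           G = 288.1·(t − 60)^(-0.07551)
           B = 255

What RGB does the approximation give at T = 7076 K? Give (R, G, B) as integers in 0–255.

(240, 241, 255)

t = 7076/100 = 70.76; the t > 66 branch applies.
R = 329.7·(70.76 − 60)^(-0.1332) = 329.7·10.76^(-0.1332) = 329.7·0.72872 = 240.260.
G = 288.1·(70.76 − 60)^(-0.07551) = 288.1·10.76^(-0.07551) = 288.1·0.83577 = 240.786.
B = 255 by definition for t > 66.
Rounded: (240, 241, 255).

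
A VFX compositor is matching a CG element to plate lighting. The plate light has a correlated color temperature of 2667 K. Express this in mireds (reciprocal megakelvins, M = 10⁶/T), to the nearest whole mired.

375 mireds

M = 10⁶ / 2667 = 374.953 → 375 mireds.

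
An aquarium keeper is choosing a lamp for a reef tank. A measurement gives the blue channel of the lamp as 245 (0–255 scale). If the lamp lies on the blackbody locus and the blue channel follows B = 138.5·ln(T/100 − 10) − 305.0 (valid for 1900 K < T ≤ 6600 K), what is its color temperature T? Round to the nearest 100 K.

6300 K

ln(t − 10) = (245 + 305.0) / 138.5 = 3.9711.
t − 10 = e^3.9711 = 53.044, so t = 63.044.
T = 100·t = 6304 K → 6300 K to the nearest 100 K.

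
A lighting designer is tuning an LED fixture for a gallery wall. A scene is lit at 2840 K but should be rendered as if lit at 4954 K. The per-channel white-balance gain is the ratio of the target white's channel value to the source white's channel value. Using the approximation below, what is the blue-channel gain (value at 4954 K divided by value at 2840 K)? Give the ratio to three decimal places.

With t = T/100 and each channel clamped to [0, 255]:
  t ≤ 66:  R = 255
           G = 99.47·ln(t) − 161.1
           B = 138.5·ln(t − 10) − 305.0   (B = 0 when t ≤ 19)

2.077

At 2840 K (t = 28.4):
  B = 138.5·ln(28.4 − 10) − 305.0 = 138.5·ln 18.4 − 305.0 = 138.5·2.9124 − 305.0 = 98.361.
At 4954 K (t = 49.54):
  B = 138.5·ln(49.54 − 10) − 305.0 = 138.5·ln 39.54 − 305.0 = 138.5·3.6773 − 305.0 = 204.308.
Gain = 204.308 / 98.361 = 2.0771 → 2.077.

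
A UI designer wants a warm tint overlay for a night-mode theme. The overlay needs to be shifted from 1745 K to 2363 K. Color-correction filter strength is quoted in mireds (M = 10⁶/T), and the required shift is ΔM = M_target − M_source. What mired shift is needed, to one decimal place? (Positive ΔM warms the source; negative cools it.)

-149.9 mireds

M_source = 10⁶/1745 = 573.066; M_target = 10⁶/2363 = 423.191.
ΔM = 423.191 − 573.066 = -149.875 → -149.9 mireds, a cooling shift.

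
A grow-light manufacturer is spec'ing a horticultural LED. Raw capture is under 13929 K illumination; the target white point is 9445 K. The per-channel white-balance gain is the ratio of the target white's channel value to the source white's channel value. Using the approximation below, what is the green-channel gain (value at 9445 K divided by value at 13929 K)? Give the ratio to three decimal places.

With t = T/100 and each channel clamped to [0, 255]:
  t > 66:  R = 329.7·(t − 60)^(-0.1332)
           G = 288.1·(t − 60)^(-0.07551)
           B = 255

1.065

At 13929 K (t = 139.29):
  G = 288.1·(139.29 − 60)^(-0.07551) = 288.1·79.29^(-0.07551) = 288.1·0.71877 = 207.078.
At 9445 K (t = 94.45):
  G = 288.1·(94.45 − 60)^(-0.07551) = 288.1·34.45^(-0.07551) = 288.1·0.76547 = 220.531.
Gain = 220.531 / 207.078 = 1.0650 → 1.065.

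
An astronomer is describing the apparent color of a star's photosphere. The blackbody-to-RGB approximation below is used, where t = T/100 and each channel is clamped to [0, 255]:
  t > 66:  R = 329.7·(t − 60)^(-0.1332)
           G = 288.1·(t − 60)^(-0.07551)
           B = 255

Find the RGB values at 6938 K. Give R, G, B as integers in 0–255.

t = 6938/100 = 69.38; the t > 66 branch applies.
R = 329.7·(69.38 − 60)^(-0.1332) = 329.7·9.38^(-0.1332) = 329.7·0.74217 = 244.693.
G = 288.1·(69.38 − 60)^(-0.07551) = 288.1·9.38^(-0.07551) = 288.1·0.84448 = 243.294.
B = 255 by definition for t > 66.
Rounded: (245, 243, 255).

R=245, G=243, B=255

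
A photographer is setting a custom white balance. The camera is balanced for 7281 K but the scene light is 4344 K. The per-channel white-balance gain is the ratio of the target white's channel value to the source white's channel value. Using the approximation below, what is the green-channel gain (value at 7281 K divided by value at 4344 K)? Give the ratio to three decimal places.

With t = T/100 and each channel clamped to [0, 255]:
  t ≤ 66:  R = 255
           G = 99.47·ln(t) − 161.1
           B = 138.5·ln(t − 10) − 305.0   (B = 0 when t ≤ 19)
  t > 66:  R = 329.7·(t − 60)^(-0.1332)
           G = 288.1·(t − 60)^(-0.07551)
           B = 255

At 4344 K (t = 43.44):
  G = 99.47·ln 43.44 − 161.1 = 99.47·3.7714 − 161.1 = 214.039.
At 7281 K (t = 72.81):
  G = 288.1·(72.81 − 60)^(-0.07551) = 288.1·12.81^(-0.07551) = 288.1·0.82484 = 237.636.
Gain = 237.636 / 214.039 = 1.1102 → 1.110.

1.110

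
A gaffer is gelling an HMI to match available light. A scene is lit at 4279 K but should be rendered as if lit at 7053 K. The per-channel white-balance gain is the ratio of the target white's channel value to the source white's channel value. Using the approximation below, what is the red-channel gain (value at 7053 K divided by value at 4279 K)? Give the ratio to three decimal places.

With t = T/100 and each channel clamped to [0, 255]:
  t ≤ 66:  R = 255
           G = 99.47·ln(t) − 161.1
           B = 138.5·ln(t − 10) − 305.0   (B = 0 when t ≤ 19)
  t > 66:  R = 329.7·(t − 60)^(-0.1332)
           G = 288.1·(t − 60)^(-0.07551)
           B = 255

0.945

At 4279 K (t = 42.79):
  R = 255 by definition for t ≤ 66.
At 7053 K (t = 70.53):
  R = 329.7·(70.53 − 60)^(-0.1332) = 329.7·10.53^(-0.1332) = 329.7·0.73082 = 240.953.
Gain = 240.953 / 255.000 = 0.9449 → 0.945.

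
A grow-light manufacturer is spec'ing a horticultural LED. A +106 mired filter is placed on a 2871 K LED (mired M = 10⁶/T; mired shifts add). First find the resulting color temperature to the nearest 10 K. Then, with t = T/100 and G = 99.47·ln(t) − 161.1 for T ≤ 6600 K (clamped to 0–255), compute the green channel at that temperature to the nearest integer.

M_in = 10⁶/2871 = 348.31; M_out = 348.31 + (+106) = 454.31.
T_out = 10⁶/454.31 = 2201.1 K → 2200 K; t = 22.
G = 99.47·ln 22 − 161.1 = 99.47·3.0910 − 161.1 = 146.366.
Rounded: 146.

146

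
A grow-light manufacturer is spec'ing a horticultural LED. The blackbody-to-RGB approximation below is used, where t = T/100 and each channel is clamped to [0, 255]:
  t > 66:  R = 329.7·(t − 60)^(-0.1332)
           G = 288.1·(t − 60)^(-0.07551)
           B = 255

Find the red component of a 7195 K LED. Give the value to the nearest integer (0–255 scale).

237

t = 7195/100 = 71.95; the t > 66 branch applies.
R = 329.7·(71.95 − 60)^(-0.1332) = 329.7·11.95^(-0.1332) = 329.7·0.71861 = 236.926.
Rounded: 237.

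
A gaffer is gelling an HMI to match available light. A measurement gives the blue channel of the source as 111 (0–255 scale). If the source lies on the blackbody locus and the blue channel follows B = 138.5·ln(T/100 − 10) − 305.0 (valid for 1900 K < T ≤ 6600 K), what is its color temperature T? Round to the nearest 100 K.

ln(t − 10) = (111 + 305.0) / 138.5 = 3.0036.
t − 10 = e^3.0036 = 20.158, so t = 30.158.
T = 100·t = 3016 K → 3000 K to the nearest 100 K.

3000 K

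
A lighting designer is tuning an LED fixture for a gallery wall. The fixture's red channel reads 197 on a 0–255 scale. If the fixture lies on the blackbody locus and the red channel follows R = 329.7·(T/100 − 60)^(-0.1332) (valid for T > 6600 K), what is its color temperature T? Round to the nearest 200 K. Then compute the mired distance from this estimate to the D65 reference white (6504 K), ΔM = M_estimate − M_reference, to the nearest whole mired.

-61 mireds

(t − 60)^(-0.1332) = 197/329.7 = 0.59751.
t − 60 = 0.59751^(1/-0.1332) = 0.59751^(-7.508) = 47.761, so t = 107.761.
T = 100·t = 10776 K → 10800 K to the nearest 200 K.
M_estimate = 10⁶/10800 = 92.59; M_reference = 10⁶/6504 = 153.75.
ΔM = 92.59 − 153.75 = -61.16 → -61 mireds.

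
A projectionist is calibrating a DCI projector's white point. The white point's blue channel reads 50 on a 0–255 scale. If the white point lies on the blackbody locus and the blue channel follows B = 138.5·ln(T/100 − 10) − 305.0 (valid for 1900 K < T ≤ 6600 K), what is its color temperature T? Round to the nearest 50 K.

2300 K

ln(t − 10) = (50 + 305.0) / 138.5 = 2.5632.
t − 10 = e^2.5632 = 12.977, so t = 22.977.
T = 100·t = 2298 K → 2300 K to the nearest 50 K.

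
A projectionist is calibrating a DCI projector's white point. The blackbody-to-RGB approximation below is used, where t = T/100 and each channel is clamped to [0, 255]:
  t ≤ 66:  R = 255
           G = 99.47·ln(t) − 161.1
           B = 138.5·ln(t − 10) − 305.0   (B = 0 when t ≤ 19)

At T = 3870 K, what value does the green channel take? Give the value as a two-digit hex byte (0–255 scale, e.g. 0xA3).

0xCB

t = 3870/100 = 38.7; the t ≤ 66 branch applies.
G = 99.47·ln 38.7 − 161.1 = 99.47·3.6558 − 161.1 = 202.546.
Rounded: 203; in hex, 0xCB.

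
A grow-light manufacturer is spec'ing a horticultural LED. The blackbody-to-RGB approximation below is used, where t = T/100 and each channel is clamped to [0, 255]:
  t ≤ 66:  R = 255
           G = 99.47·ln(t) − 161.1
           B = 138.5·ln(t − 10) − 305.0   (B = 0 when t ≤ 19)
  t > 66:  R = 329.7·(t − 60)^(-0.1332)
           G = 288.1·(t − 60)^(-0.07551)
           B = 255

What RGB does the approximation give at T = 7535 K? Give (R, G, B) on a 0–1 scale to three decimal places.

(0.899, 0.919, 1.000)

t = 7535/100 = 75.35; the t > 66 branch applies.
R = 329.7·(75.35 − 60)^(-0.1332) = 329.7·15.35^(-0.1332) = 329.7·0.69504 = 229.155.
G = 288.1·(75.35 − 60)^(-0.07551) = 288.1·15.35^(-0.07551) = 288.1·0.81365 = 234.412.
B = 255 by definition for t > 66.
Dividing each by 255: (0.8986, 0.9193, 1.0000) → (0.899, 0.919, 1.000).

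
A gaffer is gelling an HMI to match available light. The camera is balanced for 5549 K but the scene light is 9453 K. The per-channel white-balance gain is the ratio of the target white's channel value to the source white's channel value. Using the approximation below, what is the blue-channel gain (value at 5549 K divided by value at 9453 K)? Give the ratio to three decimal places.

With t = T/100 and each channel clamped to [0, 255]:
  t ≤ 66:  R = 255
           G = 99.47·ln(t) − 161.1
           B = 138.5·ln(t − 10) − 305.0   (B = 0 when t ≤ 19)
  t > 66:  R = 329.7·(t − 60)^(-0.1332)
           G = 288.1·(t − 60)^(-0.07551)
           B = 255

0.877

At 9453 K (t = 94.53):
  B = 255 by definition for t > 66.
At 5549 K (t = 55.49):
  B = 138.5·ln(55.49 − 10) − 305.0 = 138.5·ln 45.49 − 305.0 = 138.5·3.8175 − 305.0 = 223.723.
Gain = 223.723 / 255.000 = 0.8773 → 0.877.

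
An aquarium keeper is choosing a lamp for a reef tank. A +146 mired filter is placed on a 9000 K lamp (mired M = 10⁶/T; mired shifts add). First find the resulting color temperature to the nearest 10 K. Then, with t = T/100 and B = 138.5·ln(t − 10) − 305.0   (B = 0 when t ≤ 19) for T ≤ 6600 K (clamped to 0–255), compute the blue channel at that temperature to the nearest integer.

161

M_in = 10⁶/9000 = 111.11; M_out = 111.11 + (+146) = 257.11.
T_out = 10⁶/257.11 = 3889.4 K → 3890 K; t = 38.9.
B = 138.5·ln(38.9 − 10) − 305.0 = 138.5·ln 28.9 − 305.0 = 138.5·3.3638 − 305.0 = 160.892.
Rounded: 161.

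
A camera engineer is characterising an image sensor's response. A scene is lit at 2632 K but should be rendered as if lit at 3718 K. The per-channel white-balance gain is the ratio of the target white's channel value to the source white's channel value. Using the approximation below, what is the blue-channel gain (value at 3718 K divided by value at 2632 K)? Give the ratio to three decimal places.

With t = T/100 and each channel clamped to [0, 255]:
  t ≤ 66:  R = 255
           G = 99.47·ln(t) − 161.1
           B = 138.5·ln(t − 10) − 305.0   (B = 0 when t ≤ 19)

At 2632 K (t = 26.32):
  B = 138.5·ln(26.32 − 10) − 305.0 = 138.5·ln 16.32 − 305.0 = 138.5·2.7924 − 305.0 = 81.746.
At 3718 K (t = 37.18):
  B = 138.5·ln(37.18 − 10) − 305.0 = 138.5·ln 27.18 − 305.0 = 138.5·3.3025 − 305.0 = 152.394.
Gain = 152.394 / 81.746 = 1.8642 → 1.864.

1.864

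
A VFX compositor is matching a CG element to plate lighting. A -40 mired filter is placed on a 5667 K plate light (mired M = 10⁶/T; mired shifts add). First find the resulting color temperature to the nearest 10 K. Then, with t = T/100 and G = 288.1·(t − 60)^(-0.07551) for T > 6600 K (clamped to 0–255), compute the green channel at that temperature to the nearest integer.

M_in = 10⁶/5667 = 176.46; M_out = 176.46 + (-40) = 136.46.
T_out = 10⁶/136.46 = 7328.1 K → 7330 K; t = 73.3.
G = 288.1·(73.3 − 60)^(-0.07551) = 288.1·13.3^(-0.07551) = 288.1·0.82250 = 236.963.
Rounded: 237.

237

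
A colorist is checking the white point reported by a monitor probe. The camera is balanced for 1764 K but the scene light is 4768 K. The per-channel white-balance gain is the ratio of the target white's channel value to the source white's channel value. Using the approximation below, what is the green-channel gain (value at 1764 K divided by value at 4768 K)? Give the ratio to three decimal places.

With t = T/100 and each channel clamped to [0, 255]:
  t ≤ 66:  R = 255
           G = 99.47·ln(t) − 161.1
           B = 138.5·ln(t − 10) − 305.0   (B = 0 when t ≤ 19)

At 4768 K (t = 47.68):
  G = 99.47·ln 47.68 − 161.1 = 99.47·3.8645 − 161.1 = 223.303.
At 1764 K (t = 17.64):
  G = 99.47·ln 17.64 − 161.1 = 99.47·2.8702 − 161.1 = 124.396.
Gain = 124.396 / 223.303 = 0.5571 → 0.557.

0.557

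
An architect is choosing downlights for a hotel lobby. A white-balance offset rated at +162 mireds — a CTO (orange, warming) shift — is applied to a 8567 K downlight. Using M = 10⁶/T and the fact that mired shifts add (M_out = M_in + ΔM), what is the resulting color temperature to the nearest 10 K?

M_in = 10⁶/8567 = 116.73 mireds.
M_out = 116.73 + (+162) = 278.73 mireds.
T_out = 10⁶/278.73 = 3587.7 K → 3590 K.

3590 K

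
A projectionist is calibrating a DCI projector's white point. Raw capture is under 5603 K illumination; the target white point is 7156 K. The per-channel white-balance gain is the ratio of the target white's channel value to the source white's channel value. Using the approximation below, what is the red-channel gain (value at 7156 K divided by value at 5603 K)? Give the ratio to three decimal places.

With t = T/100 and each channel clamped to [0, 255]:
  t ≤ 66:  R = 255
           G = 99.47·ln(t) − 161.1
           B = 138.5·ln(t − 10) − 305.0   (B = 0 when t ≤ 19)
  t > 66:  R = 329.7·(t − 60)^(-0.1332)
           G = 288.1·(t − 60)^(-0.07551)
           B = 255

0.933

At 5603 K (t = 56.03):
  R = 255 by definition for t ≤ 66.
At 7156 K (t = 71.56):
  R = 329.7·(71.56 − 60)^(-0.1332) = 329.7·11.56^(-0.1332) = 329.7·0.72180 = 237.976.
Gain = 237.976 / 255.000 = 0.9332 → 0.933.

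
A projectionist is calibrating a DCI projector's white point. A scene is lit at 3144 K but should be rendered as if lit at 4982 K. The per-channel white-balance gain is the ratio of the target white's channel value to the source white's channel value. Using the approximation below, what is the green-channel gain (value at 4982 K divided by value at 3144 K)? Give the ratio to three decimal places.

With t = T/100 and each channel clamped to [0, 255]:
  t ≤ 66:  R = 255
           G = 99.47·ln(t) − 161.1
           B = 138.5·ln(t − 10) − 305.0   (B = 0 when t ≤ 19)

At 3144 K (t = 31.44):
  G = 99.47·ln 31.44 − 161.1 = 99.47·3.4481 − 161.1 = 181.881.
At 4982 K (t = 49.82):
  G = 99.47·ln 49.82 − 161.1 = 99.47·3.9084 − 161.1 = 227.670.
Gain = 227.670 / 181.881 = 1.2518 → 1.252.

1.252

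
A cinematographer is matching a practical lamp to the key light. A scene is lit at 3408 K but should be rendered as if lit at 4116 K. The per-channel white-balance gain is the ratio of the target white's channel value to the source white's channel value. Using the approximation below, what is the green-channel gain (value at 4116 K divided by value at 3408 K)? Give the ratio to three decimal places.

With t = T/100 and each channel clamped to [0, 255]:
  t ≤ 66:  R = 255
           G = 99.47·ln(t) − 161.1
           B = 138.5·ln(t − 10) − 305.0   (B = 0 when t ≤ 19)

At 3408 K (t = 34.08):
  G = 99.47·ln 34.08 − 161.1 = 99.47·3.5287 − 161.1 = 189.901.
At 4116 K (t = 41.16):
  G = 99.47·ln 41.16 − 161.1 = 99.47·3.7175 − 161.1 = 208.676.
Gain = 208.676 / 189.901 = 1.0989 → 1.099.

1.099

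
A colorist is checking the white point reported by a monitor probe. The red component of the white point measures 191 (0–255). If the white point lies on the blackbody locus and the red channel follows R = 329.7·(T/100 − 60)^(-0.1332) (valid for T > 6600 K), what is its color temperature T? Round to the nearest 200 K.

12000 K

(t − 60)^(-0.1332) = 191/329.7 = 0.57931.
t − 60 = 0.57931^(1/-0.1332) = 0.57931^(-7.508) = 60.245, so t = 120.245.
T = 100·t = 12025 K → 12000 K to the nearest 200 K.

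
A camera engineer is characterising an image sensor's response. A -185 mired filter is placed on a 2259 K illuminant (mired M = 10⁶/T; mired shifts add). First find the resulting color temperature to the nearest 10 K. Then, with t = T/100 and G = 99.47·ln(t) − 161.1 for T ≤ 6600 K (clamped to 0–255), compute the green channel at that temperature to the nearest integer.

M_in = 10⁶/2259 = 442.67; M_out = 442.67 + (-185) = 257.67.
T_out = 10⁶/257.67 = 3880.9 K → 3880 K; t = 38.8.
G = 99.47·ln 38.8 − 161.1 = 99.47·3.6584 − 161.1 = 202.803.
Rounded: 203.

203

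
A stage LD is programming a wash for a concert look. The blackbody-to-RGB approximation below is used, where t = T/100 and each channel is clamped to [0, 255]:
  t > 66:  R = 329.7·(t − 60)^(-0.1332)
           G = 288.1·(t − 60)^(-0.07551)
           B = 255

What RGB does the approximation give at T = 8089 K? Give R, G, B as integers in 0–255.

t = 8089/100 = 80.89; the t > 66 branch applies.
R = 329.7·(80.89 − 60)^(-0.1332) = 329.7·20.89^(-0.1332) = 329.7·0.66709 = 219.939.
G = 288.1·(80.89 − 60)^(-0.07551) = 288.1·20.89^(-0.07551) = 288.1·0.79493 = 229.021.
B = 255 by definition for t > 66.
Rounded: (220, 229, 255).

R=220, G=229, B=255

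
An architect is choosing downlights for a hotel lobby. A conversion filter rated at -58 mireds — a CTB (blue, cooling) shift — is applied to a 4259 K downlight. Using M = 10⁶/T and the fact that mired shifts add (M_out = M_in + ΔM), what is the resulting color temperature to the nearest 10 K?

M_in = 10⁶/4259 = 234.80 mireds.
M_out = 234.80 + (-58) = 176.80 mireds.
T_out = 10⁶/176.80 = 5656.2 K → 5660 K.

5660 K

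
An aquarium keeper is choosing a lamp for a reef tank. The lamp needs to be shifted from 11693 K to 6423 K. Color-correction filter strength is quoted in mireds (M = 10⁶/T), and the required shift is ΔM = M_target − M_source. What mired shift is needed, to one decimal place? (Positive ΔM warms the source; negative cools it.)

M_source = 10⁶/11693 = 85.521; M_target = 10⁶/6423 = 155.690.
ΔM = 155.690 − 85.521 = 70.169 → +70.2 mireds, a warming shift.

+70.2 mireds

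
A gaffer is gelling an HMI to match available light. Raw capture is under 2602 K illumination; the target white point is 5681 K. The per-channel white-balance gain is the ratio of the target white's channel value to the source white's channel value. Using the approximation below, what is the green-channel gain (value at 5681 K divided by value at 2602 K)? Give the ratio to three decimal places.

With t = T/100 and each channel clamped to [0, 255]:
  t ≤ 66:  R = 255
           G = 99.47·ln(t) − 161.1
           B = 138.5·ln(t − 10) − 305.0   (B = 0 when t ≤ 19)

At 2602 K (t = 26.02):
  G = 99.47·ln 26.02 − 161.1 = 99.47·3.2589 − 161.1 = 163.059.
At 5681 K (t = 56.81):
  G = 99.47·ln 56.81 − 161.1 = 99.47·4.0397 − 161.1 = 240.730.
Gain = 240.730 / 163.059 = 1.4763 → 1.476.

1.476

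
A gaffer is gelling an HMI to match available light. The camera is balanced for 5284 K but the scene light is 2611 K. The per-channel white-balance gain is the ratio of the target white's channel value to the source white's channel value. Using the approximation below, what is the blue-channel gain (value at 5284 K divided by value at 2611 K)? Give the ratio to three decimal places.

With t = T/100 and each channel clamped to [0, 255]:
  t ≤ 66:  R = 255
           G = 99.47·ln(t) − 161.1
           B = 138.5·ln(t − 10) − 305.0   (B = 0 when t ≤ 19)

At 2611 K (t = 26.11):
  B = 138.5·ln(26.11 − 10) − 305.0 = 138.5·ln 16.11 − 305.0 = 138.5·2.7794 − 305.0 = 79.952.
At 5284 K (t = 52.84):
  B = 138.5·ln(52.84 − 10) − 305.0 = 138.5·ln 42.84 − 305.0 = 138.5·3.7575 − 305.0 = 215.410.
Gain = 215.410 / 79.952 = 2.6942 → 2.694.

2.694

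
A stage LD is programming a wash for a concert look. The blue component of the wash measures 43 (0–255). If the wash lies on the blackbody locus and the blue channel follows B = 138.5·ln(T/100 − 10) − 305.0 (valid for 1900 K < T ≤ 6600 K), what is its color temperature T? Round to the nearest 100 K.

ln(t − 10) = (43 + 305.0) / 138.5 = 2.5126.
t − 10 = e^2.5126 = 12.337, so t = 22.337.
T = 100·t = 2234 K → 2200 K to the nearest 100 K.

2200 K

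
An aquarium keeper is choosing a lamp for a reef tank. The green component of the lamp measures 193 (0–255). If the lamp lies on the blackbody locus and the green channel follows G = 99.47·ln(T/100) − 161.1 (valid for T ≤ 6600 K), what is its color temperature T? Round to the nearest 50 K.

3500 K

ln t = (193 + 161.1) / 99.47 = 3.5599.
t = e^3.5599 = 35.159.
T = 100·t = 3516 K → 3500 K to the nearest 50 K.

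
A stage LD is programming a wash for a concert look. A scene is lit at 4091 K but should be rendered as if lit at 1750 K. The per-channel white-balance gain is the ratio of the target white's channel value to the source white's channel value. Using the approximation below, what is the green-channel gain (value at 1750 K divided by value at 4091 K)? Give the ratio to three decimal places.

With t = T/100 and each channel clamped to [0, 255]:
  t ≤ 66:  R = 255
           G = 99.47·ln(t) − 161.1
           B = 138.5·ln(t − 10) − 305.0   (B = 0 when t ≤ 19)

At 4091 K (t = 40.91):
  G = 99.47·ln 40.91 − 161.1 = 99.47·3.7114 − 161.1 = 208.070.
At 1750 K (t = 17.5):
  G = 99.47·ln 17.5 − 161.1 = 99.47·2.8622 − 161.1 = 123.603.
Gain = 123.603 / 208.070 = 0.5940 → 0.594.

0.594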